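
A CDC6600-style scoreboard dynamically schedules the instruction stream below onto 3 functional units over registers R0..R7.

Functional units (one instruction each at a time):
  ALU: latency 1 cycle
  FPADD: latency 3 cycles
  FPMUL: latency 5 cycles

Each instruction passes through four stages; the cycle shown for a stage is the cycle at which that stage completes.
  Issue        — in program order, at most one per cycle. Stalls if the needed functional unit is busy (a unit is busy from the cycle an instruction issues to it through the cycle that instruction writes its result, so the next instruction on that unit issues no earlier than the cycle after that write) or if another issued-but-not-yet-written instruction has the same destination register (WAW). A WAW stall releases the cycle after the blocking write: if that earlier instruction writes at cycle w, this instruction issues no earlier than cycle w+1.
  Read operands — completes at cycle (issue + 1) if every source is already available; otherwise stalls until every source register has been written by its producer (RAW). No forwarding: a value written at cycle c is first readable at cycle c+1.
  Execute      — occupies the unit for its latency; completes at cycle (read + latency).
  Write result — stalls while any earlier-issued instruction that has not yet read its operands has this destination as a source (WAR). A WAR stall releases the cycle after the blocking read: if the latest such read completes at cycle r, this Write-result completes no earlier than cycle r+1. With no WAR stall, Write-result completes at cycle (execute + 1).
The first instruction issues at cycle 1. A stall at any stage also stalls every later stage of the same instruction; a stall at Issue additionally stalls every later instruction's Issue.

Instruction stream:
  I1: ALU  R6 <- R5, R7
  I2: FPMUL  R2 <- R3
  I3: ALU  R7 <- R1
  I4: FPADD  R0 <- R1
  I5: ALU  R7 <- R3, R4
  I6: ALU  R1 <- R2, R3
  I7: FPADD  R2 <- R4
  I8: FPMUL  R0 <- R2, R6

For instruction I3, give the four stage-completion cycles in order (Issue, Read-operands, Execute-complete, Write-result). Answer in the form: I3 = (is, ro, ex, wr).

I3 = (5, 6, 7, 8)

  I1 | 1 | 2 | 3 | 4
  I2 | 2 | 3 | 8 | 9
  I3 | 5 | 6 | 7 | 8   struct: ALU busy until I1 writes@4
  I4 | 6 | 7 | 10 | 11
  I5 | 9 | 10 | 11 | 12   struct: ALU busy until I3 writes@8
  I6 | 13 | 14 | 15 | 16   struct: ALU busy until I5 writes@12
  I7 | 14 | 15 | 18 | 19
  I8 | 15 | 20 | 25 | 26   RAW R2: wait I7 write@19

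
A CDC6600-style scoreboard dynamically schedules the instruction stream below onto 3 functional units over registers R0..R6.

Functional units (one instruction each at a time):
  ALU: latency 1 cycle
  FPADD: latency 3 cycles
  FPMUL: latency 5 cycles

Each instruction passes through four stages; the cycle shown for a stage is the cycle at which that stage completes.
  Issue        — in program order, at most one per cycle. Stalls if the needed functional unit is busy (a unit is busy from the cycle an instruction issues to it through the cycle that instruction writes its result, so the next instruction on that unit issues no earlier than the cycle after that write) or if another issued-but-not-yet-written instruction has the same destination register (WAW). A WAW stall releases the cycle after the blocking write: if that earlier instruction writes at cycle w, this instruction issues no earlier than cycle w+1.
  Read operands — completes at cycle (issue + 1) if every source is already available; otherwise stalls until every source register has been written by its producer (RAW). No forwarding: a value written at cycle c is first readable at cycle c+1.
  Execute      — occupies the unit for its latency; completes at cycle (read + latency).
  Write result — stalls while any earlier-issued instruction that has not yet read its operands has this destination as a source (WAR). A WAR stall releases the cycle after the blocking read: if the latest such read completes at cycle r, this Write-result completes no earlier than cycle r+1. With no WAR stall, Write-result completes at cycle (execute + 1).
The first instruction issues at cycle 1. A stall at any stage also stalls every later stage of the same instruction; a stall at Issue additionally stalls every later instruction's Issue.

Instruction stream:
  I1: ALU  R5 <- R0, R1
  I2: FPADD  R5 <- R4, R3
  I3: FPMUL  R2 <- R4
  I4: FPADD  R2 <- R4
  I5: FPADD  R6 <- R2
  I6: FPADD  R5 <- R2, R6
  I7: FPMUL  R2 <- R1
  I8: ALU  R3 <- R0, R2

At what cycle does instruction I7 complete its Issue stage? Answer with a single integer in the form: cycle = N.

cycle 1: issue I1 (ALU)
cycle 2: I1 read-ops
cycle 3: I1 finished on ALU
cycle 4: I1→R5
cycle 5: issue I2 (FPADD)
cycle 6: I2 read-ops · issue I3 (FPMUL)
cycle 7: I3 read-ops
cycle 9: I2 finished on FPADD
cycle 10: I2→R5
cycle 12: I3 finished on FPMUL
cycle 13: I3→R2
cycle 14: issue I4 (FPADD)
cycle 15: I4 read-ops
cycle 18: I4 finished on FPADD
cycle 19: I4→R2
cycle 20: issue I5 (FPADD)
cycle 21: I5 read-ops
cycle 24: I5 finished on FPADD
cycle 25: I5→R6
cycle 26: issue I6 (FPADD)
cycle 27: I6 read-ops · issue I7 (FPMUL)
cycle 28: I7 read-ops · issue I8 (ALU)
cycle 30: I6 finished on FPADD
cycle 31: I6→R5
cycle 33: I7 finished on FPMUL
cycle 34: I7→R2
cycle 35: I8 read-ops
cycle 36: I8 finished on ALU
cycle 37: I8→R3

cycle = 27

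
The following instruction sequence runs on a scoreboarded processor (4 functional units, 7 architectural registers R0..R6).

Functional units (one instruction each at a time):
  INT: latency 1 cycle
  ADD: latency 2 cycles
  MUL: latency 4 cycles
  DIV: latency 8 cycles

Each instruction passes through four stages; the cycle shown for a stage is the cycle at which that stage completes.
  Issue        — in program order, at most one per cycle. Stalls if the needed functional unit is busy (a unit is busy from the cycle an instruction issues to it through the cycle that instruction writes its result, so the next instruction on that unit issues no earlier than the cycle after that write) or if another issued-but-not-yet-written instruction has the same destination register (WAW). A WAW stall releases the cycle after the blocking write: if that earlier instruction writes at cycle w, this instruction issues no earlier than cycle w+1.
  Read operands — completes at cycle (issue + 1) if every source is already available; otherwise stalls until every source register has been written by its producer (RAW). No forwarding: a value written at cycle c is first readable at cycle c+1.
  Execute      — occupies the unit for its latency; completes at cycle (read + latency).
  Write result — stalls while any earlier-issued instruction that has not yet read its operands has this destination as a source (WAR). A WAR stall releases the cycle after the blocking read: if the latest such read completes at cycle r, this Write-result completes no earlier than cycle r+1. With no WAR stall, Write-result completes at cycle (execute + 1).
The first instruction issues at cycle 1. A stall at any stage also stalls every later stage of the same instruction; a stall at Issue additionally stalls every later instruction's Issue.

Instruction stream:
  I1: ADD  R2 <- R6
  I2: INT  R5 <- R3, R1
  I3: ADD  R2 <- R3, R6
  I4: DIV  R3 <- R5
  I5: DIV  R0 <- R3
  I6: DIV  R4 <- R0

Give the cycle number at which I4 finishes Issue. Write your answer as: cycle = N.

[1] I1→ADD
[2] I1 RO; I2→INT
[3] I2 RO
[4] I1 EX; I2 EX
[5] I1 WR R2; I2 WR R5
[6] I3→ADD
[7] I3 RO; I4→DIV
[8] I4 RO
[9] I3 EX
[10] I3 WR R2
[16] I4 EX
[17] I4 WR R3
[18] I5→DIV
[19] I5 RO
[27] I5 EX
[28] I5 WR R0
[29] I6→DIV
[30] I6 RO
[38] I6 EX
[39] I6 WR R4

cycle = 7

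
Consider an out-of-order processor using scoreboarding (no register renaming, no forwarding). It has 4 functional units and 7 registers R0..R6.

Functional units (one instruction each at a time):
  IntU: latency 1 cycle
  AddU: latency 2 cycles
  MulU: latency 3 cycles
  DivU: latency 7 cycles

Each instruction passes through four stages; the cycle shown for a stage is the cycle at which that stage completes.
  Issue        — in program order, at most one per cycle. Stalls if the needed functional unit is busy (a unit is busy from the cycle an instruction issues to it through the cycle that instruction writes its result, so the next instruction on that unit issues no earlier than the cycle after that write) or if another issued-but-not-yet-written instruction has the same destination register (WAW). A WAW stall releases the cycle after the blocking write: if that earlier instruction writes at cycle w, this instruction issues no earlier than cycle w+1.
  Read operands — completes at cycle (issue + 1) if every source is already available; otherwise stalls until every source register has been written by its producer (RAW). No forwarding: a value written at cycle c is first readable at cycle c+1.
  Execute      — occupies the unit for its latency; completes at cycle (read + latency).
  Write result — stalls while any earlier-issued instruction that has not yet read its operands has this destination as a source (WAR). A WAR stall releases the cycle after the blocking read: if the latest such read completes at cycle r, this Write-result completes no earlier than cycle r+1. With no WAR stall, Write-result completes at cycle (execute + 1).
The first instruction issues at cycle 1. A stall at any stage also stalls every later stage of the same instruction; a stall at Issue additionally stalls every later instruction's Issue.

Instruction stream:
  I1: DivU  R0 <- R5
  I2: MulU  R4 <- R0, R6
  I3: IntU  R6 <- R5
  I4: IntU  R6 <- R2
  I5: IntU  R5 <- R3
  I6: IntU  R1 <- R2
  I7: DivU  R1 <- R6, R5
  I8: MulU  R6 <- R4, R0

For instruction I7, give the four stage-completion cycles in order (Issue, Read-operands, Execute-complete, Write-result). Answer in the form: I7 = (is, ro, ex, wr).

1) issue 1, read 2, done 9, write 10
2) issue 2, read 11, done 14, write 15  <RAW R0: wait I1 write@10>
3) issue 3, read 4, done 5, write 12  <WAR R6: wait I2 read@11>
4) issue 13, read 14, done 15, write 16  <struct: IntU busy until I3 writes@12>
5) issue 17, read 18, done 19, write 20  <struct: IntU busy until I4 writes@16>
6) issue 21, read 22, done 23, write 24  <struct: IntU busy until I5 writes@20>
7) issue 25, read 26, done 33, write 34  <WAW R1: wait I6 write@24>
8) issue 26, read 27, done 30, write 31

I7 = (25, 26, 33, 34)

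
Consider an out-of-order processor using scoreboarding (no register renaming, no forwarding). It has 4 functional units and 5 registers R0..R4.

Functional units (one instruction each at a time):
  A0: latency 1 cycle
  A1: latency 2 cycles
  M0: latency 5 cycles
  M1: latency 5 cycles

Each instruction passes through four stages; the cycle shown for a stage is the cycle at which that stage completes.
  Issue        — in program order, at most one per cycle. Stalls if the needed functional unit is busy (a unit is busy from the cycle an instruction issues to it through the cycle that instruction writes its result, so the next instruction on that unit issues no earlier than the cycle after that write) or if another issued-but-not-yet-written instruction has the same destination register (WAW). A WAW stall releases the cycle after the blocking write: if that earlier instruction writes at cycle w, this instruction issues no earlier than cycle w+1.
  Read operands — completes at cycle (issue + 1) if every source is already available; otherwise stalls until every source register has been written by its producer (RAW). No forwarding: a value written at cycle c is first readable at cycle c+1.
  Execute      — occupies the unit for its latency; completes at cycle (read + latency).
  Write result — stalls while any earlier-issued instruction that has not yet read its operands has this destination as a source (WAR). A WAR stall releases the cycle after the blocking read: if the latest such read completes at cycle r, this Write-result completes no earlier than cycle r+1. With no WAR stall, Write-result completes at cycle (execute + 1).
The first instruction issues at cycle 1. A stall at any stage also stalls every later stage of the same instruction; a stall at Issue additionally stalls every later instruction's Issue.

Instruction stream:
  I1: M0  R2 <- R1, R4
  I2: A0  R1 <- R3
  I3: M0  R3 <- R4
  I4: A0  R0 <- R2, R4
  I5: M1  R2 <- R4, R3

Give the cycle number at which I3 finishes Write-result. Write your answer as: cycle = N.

cycle = 16

[I1] 1/2/7/8
[I2] 2/3/4/5
[I3] 9/10/15/16  (struct: M0 busy until I1 writes@8)
[I4] 10/11/12/13
[I5] 11/17/22/23  (RAW R3: wait I3 write@16)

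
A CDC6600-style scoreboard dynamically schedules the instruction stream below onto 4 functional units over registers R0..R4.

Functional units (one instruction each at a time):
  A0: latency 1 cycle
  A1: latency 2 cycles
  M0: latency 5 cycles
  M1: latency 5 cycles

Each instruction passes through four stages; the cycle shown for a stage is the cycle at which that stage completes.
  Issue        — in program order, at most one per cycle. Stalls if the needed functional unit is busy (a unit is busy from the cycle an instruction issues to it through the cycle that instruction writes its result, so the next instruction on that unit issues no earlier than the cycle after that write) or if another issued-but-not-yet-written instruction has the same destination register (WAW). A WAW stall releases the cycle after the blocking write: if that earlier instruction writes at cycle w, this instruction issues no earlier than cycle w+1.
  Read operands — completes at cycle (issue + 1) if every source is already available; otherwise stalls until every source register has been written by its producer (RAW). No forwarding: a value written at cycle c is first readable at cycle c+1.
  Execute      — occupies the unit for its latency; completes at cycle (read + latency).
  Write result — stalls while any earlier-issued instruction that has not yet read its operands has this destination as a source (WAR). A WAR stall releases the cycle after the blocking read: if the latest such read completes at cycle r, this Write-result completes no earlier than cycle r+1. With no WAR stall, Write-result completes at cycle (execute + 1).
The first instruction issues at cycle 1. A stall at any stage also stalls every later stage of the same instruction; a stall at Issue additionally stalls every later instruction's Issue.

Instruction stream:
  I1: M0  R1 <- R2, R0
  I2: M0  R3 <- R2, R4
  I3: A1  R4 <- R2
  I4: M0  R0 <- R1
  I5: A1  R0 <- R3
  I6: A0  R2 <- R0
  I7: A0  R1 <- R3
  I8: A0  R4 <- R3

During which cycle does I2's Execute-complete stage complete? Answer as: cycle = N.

t=1  issue I1 (M0)
t=2  I1 read-ops
t=7  I1 finished on M0
t=8  I1→R1
t=9  issue I2 (M0)
t=10  I2 read-ops · issue I3 (A1)
t=11  I3 read-ops
t=13  I3 finished on A1
t=14  I3→R4
t=15  I2 finished on M0
t=16  I2→R3
t=17  issue I4 (M0)
t=18  I4 read-ops
t=23  I4 finished on M0
t=24  I4→R0
t=25  issue I5 (A1)
t=26  I5 read-ops · issue I6 (A0)
t=28  I5 finished on A1
t=29  I5→R0
t=30  I6 read-ops
t=31  I6 finished on A0
t=32  I6→R2
t=33  issue I7 (A0)
t=34  I7 read-ops
t=35  I7 finished on A0
t=36  I7→R1
t=37  issue I8 (A0)
t=38  I8 read-ops
t=39  I8 finished on A0
t=40  I8→R4

cycle = 15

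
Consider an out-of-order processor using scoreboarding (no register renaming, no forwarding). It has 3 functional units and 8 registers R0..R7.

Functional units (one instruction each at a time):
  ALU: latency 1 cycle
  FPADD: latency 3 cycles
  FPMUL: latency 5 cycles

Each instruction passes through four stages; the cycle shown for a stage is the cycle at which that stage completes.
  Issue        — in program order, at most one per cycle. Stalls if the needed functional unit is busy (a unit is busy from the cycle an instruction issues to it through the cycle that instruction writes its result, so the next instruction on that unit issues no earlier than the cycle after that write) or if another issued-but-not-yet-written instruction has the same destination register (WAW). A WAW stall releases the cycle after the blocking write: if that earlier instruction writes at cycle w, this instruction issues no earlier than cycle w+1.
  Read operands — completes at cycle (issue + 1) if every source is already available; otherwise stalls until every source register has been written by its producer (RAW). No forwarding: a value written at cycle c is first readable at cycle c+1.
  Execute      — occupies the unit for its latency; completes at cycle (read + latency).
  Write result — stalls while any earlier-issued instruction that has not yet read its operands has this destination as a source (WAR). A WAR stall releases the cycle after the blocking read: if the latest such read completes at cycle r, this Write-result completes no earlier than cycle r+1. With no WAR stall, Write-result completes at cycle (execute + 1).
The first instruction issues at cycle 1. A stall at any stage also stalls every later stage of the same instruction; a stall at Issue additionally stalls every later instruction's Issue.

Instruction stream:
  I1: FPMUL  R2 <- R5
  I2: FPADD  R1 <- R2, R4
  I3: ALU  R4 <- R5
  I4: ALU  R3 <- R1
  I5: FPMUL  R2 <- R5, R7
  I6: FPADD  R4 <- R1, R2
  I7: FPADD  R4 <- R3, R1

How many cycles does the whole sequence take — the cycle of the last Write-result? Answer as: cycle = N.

[1] I1 dispatched to FPMUL
[2] I1 operands ready; I2 dispatched to FPADD
[3] I3 dispatched to ALU
[4] I3 operands ready
[5] I3 complete
[7] I1 complete
[8] R2←I1
[9] I2 operands ready
[10] R4←I3
[11] I4 dispatched to ALU
[12] I2 complete; I5 dispatched to FPMUL
[13] R1←I2; I5 operands ready
[14] I4 operands ready; I6 dispatched to FPADD
[15] I4 complete
[16] R3←I4
[18] I5 complete
[19] R2←I5
[20] I6 operands ready
[23] I6 complete
[24] R4←I6
[25] I7 dispatched to FPADD
[26] I7 operands ready
[29] I7 complete
[30] R4←I7

cycle = 30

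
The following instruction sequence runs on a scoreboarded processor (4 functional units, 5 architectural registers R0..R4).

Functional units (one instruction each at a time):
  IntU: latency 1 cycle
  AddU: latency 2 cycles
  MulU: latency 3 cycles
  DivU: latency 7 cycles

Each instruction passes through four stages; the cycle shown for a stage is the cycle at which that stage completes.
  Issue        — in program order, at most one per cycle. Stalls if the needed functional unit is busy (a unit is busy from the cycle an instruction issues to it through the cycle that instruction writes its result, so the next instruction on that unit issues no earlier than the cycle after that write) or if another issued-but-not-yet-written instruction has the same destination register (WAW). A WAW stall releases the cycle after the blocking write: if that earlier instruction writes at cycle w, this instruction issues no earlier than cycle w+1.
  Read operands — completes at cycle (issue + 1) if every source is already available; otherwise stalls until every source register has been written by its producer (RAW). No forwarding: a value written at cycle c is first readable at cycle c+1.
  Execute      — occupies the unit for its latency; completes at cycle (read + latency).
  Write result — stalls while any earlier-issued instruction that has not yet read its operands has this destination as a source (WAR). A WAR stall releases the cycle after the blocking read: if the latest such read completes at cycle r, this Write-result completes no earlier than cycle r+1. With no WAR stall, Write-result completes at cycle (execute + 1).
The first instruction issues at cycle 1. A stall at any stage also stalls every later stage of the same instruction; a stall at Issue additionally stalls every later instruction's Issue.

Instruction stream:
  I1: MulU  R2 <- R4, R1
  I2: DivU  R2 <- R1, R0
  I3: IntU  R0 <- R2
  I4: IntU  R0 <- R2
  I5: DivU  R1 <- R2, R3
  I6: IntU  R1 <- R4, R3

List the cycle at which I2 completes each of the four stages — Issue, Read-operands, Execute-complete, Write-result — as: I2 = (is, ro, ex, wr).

I2 = (7, 8, 15, 16)

c1: issue I1 (MulU)
c2: I1 read-ops
c5: I1 finished on MulU
c6: I1→R2
c7: issue I2 (DivU)
c8: I2 read-ops; issue I3 (IntU)
c15: I2 finished on DivU
c16: I2→R2
c17: I3 read-ops
c18: I3 finished on IntU
c19: I3→R0
c20: issue I4 (IntU)
c21: I4 read-ops; issue I5 (DivU)
c22: I4 finished on IntU; I5 read-ops
c23: I4→R0
c29: I5 finished on DivU
c30: I5→R1
c31: issue I6 (IntU)
c32: I6 read-ops
c33: I6 finished on IntU
c34: I6→R1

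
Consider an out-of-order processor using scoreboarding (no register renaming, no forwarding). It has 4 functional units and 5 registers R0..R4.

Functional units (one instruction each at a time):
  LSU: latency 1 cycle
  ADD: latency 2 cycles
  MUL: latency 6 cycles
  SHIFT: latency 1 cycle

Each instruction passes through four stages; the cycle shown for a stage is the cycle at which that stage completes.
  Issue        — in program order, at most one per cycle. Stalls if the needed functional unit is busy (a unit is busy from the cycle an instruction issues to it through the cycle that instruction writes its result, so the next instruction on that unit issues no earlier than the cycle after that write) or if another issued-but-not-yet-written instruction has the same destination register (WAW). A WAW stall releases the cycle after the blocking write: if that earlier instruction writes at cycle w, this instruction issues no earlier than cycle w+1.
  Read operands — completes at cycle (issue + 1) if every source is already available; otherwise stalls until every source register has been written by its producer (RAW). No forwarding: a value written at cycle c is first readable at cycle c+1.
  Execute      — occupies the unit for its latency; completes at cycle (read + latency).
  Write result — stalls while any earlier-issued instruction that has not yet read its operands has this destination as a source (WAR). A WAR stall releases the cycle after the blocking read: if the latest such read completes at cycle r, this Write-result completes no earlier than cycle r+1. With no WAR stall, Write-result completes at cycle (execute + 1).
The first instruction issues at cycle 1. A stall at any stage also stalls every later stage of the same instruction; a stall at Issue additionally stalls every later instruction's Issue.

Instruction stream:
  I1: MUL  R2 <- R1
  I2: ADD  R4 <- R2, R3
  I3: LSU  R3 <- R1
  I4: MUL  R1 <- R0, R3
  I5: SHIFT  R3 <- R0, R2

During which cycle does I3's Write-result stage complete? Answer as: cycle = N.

cycle = 11

I1  is:1  ro:2  ex:8  wr:9
I2  is:2  ro:10  ex:12  wr:13  — RAW R2: wait I1 write@9
I3  is:3  ro:4  ex:5  wr:11  — WAR R3: wait I2 read@10
I4  is:10  ro:12  ex:18  wr:19  — struct: MUL busy until I1 writes@9, RAW R3: wait I3 write@11
I5  is:12  ro:13  ex:14  wr:15  — WAW R3: wait I3 write@11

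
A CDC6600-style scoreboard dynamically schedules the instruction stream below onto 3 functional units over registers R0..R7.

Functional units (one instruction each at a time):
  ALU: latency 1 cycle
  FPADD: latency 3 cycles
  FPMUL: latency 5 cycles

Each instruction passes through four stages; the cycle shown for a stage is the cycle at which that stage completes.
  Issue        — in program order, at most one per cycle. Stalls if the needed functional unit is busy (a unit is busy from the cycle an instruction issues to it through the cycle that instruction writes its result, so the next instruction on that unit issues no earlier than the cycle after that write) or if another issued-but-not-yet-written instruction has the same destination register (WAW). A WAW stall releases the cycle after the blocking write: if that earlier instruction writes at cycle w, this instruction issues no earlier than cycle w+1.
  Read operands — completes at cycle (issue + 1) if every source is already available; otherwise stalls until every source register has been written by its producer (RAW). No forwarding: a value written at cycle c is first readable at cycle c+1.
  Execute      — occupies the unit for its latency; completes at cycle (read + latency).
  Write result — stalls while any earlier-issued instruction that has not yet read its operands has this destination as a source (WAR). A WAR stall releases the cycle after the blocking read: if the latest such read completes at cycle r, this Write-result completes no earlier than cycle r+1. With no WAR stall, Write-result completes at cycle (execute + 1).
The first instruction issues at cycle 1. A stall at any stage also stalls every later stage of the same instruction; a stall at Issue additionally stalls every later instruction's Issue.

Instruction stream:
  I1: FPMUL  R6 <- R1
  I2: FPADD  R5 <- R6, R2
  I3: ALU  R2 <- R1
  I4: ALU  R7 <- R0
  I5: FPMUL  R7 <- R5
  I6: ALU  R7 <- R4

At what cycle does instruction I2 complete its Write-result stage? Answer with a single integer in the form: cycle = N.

cycle = 13

t=1  I1→FPMUL
t=2  I1 RO; I2→FPADD
t=3  I3→ALU
t=4  I3 RO
t=5  I3 EX
t=7  I1 EX
t=8  I1 WR R6
t=9  I2 RO
t=10  I3 WR R2
t=11  I4→ALU
t=12  I2 EX; I4 RO
t=13  I2 WR R5; I4 EX
t=14  I4 WR R7
t=15  I5→FPMUL
t=16  I5 RO
t=21  I5 EX
t=22  I5 WR R7
t=23  I6→ALU
t=24  I6 RO
t=25  I6 EX
t=26  I6 WR R7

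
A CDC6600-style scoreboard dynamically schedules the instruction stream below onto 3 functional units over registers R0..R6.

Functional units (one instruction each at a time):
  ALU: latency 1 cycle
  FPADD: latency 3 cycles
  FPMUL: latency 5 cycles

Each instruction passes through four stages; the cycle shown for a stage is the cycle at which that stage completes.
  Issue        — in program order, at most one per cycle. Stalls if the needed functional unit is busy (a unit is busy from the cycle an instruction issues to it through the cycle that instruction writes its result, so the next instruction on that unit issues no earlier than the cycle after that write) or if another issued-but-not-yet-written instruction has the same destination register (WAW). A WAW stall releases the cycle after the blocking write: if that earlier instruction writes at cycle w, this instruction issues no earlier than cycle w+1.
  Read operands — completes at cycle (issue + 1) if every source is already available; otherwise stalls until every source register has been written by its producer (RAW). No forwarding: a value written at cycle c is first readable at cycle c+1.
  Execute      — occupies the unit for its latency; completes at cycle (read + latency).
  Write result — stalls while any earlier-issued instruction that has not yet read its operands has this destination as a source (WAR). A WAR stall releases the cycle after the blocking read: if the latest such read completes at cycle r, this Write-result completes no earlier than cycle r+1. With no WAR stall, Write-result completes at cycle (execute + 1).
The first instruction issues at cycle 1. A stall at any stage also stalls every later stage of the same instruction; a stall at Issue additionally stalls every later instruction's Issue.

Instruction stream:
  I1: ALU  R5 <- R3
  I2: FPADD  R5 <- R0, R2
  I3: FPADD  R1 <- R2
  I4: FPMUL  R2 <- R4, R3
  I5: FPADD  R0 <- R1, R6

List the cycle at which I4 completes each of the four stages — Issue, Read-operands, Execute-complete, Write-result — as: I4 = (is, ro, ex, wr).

I4 = (12, 13, 18, 19)

I1 -> (1, 2, 3, 4)
I2 -> (5, 6, 9, 10)  // WAW R5: wait I1 write@4
I3 -> (11, 12, 15, 16)  // struct: FPADD busy until I2 writes@10
I4 -> (12, 13, 18, 19)
I5 -> (17, 18, 21, 22)  // struct: FPADD busy until I3 writes@16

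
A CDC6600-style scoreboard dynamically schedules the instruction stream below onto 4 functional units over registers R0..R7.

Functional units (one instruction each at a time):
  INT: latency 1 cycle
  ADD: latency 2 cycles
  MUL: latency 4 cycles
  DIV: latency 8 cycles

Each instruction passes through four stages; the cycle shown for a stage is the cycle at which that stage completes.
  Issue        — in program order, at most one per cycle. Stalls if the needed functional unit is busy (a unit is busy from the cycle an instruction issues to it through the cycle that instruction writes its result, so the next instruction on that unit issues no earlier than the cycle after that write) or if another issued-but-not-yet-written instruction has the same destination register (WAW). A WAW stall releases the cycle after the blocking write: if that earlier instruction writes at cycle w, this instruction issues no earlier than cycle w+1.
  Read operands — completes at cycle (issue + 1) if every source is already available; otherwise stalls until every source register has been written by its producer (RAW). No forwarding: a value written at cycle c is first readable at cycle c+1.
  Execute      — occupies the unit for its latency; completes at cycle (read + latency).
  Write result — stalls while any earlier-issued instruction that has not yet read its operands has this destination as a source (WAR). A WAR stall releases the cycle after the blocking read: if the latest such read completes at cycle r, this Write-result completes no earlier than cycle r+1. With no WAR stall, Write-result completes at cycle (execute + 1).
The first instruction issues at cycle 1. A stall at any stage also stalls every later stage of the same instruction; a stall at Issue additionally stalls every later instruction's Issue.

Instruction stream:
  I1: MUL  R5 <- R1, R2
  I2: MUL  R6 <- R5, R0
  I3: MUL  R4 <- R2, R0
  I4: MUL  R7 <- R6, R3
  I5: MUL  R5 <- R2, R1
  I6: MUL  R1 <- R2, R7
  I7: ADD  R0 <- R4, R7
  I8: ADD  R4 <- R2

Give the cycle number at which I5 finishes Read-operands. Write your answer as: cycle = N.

cycle = 30

t=1  I1 issues→MUL
t=2  I1 reads
t=6  I1 exec-done
t=7  I1 writes R5
t=8  I2 issues→MUL
t=9  I2 reads
t=13  I2 exec-done
t=14  I2 writes R6
t=15  I3 issues→MUL
t=16  I3 reads
t=20  I3 exec-done
t=21  I3 writes R4
t=22  I4 issues→MUL
t=23  I4 reads
t=27  I4 exec-done
t=28  I4 writes R7
t=29  I5 issues→MUL
t=30  I5 reads
t=34  I5 exec-done
t=35  I5 writes R5
t=36  I6 issues→MUL
t=37  I6 reads · I7 issues→ADD
t=38  I7 reads
t=40  I7 exec-done
t=41  I6 exec-done · I7 writes R0
t=42  I6 writes R1 · I8 issues→ADD
t=43  I8 reads
t=45  I8 exec-done
t=46  I8 writes R4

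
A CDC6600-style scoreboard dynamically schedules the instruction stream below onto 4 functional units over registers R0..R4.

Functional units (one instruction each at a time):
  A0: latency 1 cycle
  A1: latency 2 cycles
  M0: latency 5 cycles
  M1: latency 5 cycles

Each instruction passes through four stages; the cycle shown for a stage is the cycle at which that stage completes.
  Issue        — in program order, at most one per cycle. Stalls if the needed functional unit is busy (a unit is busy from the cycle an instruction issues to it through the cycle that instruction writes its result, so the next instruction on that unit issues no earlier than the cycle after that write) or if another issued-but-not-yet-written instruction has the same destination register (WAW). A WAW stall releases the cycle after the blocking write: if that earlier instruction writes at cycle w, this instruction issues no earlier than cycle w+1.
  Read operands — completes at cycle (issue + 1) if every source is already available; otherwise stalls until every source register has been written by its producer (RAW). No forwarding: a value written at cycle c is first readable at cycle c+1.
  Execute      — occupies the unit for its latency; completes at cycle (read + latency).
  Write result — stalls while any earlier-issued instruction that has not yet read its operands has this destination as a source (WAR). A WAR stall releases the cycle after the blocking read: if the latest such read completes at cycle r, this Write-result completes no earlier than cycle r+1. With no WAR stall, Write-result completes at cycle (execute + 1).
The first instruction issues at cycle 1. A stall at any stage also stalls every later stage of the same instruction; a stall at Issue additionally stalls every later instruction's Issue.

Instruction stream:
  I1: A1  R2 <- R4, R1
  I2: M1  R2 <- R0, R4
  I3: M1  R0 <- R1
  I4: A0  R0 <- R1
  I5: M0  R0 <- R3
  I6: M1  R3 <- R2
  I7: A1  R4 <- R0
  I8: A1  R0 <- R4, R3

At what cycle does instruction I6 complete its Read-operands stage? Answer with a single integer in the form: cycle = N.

cycle = 28

cycle 1: issue I1 (A1)
cycle 2: I1 read-ops
cycle 4: I1 finished on A1
cycle 5: I1→R2
cycle 6: issue I2 (M1)
cycle 7: I2 read-ops
cycle 12: I2 finished on M1
cycle 13: I2→R2
cycle 14: issue I3 (M1)
cycle 15: I3 read-ops
cycle 20: I3 finished on M1
cycle 21: I3→R0
cycle 22: issue I4 (A0)
cycle 23: I4 read-ops
cycle 24: I4 finished on A0
cycle 25: I4→R0
cycle 26: issue I5 (M0)
cycle 27: I5 read-ops · issue I6 (M1)
cycle 28: I6 read-ops · issue I7 (A1)
cycle 32: I5 finished on M0
cycle 33: I5→R0 · I6 finished on M1
cycle 34: I6→R3 · I7 read-ops
cycle 36: I7 finished on A1
cycle 37: I7→R4
cycle 38: issue I8 (A1)
cycle 39: I8 read-ops
cycle 41: I8 finished on A1
cycle 42: I8→R0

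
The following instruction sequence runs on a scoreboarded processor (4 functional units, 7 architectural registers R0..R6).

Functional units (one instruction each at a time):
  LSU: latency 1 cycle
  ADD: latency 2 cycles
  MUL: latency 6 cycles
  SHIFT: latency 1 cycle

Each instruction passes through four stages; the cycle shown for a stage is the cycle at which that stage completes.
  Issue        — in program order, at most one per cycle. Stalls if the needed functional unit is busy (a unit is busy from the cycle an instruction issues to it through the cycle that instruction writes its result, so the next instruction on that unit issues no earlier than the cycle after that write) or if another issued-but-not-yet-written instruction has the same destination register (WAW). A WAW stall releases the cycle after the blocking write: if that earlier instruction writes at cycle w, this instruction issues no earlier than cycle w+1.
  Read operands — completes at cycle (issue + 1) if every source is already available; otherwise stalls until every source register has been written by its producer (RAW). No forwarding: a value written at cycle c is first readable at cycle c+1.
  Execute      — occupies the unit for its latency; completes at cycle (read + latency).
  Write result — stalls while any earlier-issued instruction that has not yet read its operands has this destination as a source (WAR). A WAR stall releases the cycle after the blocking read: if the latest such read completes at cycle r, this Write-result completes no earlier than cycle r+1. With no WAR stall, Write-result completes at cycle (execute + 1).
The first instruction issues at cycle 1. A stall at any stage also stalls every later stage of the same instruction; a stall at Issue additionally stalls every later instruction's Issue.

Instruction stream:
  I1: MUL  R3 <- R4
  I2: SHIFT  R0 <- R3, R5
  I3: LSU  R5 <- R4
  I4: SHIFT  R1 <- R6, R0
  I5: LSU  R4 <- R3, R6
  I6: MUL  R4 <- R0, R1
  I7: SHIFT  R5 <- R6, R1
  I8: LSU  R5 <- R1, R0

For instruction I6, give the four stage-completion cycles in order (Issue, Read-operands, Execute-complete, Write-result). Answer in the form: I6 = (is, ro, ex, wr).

I6 = (18, 19, 25, 26)

cycle 1: I1→MUL
cycle 2: I1 RO | I2→SHIFT
cycle 3: I3→LSU
cycle 4: I3 RO
cycle 5: I3 EX
cycle 8: I1 EX
cycle 9: I1 WR R3
cycle 10: I2 RO
cycle 11: I2 EX | I3 WR R5
cycle 12: I2 WR R0
cycle 13: I4→SHIFT
cycle 14: I4 RO | I5→LSU
cycle 15: I4 EX | I5 RO
cycle 16: I4 WR R1 | I5 EX
cycle 17: I5 WR R4
cycle 18: I6→MUL
cycle 19: I6 RO | I7→SHIFT
cycle 20: I7 RO
cycle 21: I7 EX
cycle 22: I7 WR R5
cycle 23: I8→LSU
cycle 24: I8 RO
cycle 25: I6 EX | I8 EX
cycle 26: I6 WR R4 | I8 WR R5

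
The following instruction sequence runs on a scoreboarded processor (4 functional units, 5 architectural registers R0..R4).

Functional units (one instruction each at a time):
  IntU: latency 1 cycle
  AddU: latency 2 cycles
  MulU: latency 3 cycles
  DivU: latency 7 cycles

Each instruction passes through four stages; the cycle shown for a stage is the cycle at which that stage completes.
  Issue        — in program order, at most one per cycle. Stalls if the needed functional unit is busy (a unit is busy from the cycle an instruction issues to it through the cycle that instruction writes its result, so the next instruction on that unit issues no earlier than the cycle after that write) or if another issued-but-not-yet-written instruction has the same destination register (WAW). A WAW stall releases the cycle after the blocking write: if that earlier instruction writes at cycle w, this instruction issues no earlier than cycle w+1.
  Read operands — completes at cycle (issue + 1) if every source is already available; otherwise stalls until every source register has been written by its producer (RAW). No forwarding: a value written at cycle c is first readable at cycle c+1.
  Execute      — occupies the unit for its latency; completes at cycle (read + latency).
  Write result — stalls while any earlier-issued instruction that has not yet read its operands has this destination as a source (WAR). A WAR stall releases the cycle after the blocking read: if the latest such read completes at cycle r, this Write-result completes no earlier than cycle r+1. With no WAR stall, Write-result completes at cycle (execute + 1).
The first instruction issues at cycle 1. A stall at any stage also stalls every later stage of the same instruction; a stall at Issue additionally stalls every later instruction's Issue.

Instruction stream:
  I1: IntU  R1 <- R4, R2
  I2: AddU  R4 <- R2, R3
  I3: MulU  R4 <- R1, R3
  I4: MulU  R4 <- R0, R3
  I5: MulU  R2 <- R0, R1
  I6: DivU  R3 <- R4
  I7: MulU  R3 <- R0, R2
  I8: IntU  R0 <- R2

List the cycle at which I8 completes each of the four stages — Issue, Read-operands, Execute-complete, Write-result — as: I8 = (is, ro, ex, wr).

I8 = (31, 32, 33, 34)

t=1  I1 dispatched to IntU
t=2  I1 operands ready; I2 dispatched to AddU
t=3  I1 complete; I2 operands ready
t=4  R1←I1
t=5  I2 complete
t=6  R4←I2
t=7  I3 dispatched to MulU
t=8  I3 operands ready
t=11  I3 complete
t=12  R4←I3
t=13  I4 dispatched to MulU
t=14  I4 operands ready
t=17  I4 complete
t=18  R4←I4
t=19  I5 dispatched to MulU
t=20  I5 operands ready; I6 dispatched to DivU
t=21  I6 operands ready
t=23  I5 complete
t=24  R2←I5
t=28  I6 complete
t=29  R3←I6
t=30  I7 dispatched to MulU
t=31  I7 operands ready; I8 dispatched to IntU
t=32  I8 operands ready
t=33  I8 complete
t=34  I7 complete; R0←I8
t=35  R3←I7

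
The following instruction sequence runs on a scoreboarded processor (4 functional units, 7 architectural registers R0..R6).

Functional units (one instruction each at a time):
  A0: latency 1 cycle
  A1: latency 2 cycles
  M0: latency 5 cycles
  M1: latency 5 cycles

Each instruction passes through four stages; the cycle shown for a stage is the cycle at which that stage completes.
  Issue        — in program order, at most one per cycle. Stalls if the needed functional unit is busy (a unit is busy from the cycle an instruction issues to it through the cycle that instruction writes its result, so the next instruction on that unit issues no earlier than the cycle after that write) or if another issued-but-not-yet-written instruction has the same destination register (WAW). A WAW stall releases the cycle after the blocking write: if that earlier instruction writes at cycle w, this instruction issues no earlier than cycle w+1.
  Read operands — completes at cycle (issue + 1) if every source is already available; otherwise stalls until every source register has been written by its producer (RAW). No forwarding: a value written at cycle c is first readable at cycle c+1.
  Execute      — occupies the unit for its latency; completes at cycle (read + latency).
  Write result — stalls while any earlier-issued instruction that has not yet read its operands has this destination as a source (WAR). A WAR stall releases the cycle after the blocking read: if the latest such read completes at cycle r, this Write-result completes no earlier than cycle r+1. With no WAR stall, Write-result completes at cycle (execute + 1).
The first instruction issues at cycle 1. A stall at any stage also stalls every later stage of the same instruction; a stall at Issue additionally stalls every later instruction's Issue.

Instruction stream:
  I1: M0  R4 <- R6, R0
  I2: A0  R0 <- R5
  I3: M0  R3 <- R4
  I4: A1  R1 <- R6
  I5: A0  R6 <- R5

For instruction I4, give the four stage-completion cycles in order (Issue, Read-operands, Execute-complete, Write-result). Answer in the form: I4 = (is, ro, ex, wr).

I4 = (10, 11, 13, 14)

cycle 1: I1→M0
cycle 2: I1 RO | I2→A0
cycle 3: I2 RO
cycle 4: I2 EX
cycle 5: I2 WR R0
cycle 7: I1 EX
cycle 8: I1 WR R4
cycle 9: I3→M0
cycle 10: I3 RO | I4→A1
cycle 11: I4 RO | I5→A0
cycle 12: I5 RO
cycle 13: I4 EX | I5 EX
cycle 14: I4 WR R1 | I5 WR R6
cycle 15: I3 EX
cycle 16: I3 WR R3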